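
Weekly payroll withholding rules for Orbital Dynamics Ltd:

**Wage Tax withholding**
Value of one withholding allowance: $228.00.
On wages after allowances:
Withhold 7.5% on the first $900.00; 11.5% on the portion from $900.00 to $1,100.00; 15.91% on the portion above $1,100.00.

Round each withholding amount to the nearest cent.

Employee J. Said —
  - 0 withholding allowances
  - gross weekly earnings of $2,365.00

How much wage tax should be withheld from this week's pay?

Wage Tax: taxable = $2,365.00
  $90.50 + 15.91% × ($2,365.00 − $1,100.00) = $90.50 + 15.91% × $1,265.00 = $291.76

$291.76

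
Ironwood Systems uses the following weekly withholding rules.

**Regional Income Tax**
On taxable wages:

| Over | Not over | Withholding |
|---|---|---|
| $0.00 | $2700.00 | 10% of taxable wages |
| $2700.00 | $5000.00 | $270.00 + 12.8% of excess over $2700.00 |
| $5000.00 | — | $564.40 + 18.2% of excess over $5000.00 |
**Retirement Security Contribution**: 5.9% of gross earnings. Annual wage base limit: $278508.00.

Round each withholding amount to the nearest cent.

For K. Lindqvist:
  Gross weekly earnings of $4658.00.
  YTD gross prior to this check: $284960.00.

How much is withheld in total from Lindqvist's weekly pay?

$520.62

Regional Income Tax: taxable = $4658.00
  $270.00 + 12.8% × ($4658.00 − $2700.00) = $270.00 + 12.8% × $1958.00 = $520.62
Retirement Security Contribution: YTD $284960.00 ≥ cap $278508.00 → $0.00
Total: $520.62 + $0.00 = $520.62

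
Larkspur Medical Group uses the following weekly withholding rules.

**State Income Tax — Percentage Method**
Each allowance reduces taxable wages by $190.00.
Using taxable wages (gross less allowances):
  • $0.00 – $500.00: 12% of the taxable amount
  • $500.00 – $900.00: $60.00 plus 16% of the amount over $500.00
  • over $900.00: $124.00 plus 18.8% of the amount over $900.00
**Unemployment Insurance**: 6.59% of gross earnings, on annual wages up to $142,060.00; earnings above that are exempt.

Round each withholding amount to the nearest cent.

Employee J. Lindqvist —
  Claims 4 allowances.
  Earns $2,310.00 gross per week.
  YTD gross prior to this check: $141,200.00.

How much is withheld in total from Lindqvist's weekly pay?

State Income Tax: taxable = $2,310.00 − 4×$190.00 = $1,550.00
  $124.00 + 18.8% × ($1,550.00 − $900.00) = $124.00 + 18.8% × $650.00 = $246.20
Unemployment Insurance: cap $142,060.00 − YTD $141,200.00 = $860.00 subject; 6.59% × $860.00 = $56.67
Total: $246.20 + $56.67 = $302.87

$302.87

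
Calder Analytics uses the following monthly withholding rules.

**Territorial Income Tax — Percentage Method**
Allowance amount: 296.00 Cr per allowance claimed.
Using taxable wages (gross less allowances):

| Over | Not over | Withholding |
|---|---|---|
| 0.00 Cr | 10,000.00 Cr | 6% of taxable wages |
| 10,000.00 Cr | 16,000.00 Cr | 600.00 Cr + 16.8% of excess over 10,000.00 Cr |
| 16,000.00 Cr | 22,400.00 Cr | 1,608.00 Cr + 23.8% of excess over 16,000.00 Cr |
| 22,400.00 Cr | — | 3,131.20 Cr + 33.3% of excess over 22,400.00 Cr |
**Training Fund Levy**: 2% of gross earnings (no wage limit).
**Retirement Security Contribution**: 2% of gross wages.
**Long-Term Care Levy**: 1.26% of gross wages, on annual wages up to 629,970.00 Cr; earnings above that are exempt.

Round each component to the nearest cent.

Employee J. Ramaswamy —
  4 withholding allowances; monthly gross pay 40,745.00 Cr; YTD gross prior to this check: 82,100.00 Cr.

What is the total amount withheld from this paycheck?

10,989.00 Cr

Territorial Income Tax: taxable = 40,745.00 Cr − 4×296.00 Cr = 39,561.00 Cr
  3,131.20 Cr + 33.3% × (39,561.00 Cr − 22,400.00 Cr) = 3,131.20 Cr + 33.3% × 17,161.00 Cr = 8,845.81 Cr
Training Fund Levy: 2% × 40,745.00 Cr = 814.90 Cr
Retirement Security Contribution: 2% × 40,745.00 Cr = 814.90 Cr
Long-Term Care Levy: 1.26% × 40,745.00 Cr = 513.39 Cr
Total: 8,845.81 Cr + 814.90 Cr + 814.90 Cr + 513.39 Cr = 10,989.00 Cr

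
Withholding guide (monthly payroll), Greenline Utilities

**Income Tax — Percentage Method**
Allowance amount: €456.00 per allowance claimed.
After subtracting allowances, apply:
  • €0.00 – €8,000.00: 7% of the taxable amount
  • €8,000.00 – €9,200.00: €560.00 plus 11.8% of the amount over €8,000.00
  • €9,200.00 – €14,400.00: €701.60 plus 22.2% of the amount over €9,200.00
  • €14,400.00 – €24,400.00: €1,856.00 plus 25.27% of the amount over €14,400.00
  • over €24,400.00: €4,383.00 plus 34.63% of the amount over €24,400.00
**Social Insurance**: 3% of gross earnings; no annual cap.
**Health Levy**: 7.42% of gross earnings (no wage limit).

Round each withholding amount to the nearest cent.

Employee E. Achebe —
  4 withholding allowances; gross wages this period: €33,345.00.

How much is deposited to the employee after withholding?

Income Tax: taxable = €33,345.00 − 4×€456.00 = €31,521.00
  €4,383.00 + 34.63% × (€31,521.00 − €24,400.00) = €4,383.00 + 34.63% × €7,121.00 = €6,849.00
Social Insurance: 3% × €33,345.00 = €1,000.35
Health Levy: 7.42% × €33,345.00 = €2,474.20
Total withheld: €6,849.00 + €1,000.35 + €2,474.20 = €10,323.55
Net pay: €33,345.00 − €10,323.55 = €23,021.45

€23,021.45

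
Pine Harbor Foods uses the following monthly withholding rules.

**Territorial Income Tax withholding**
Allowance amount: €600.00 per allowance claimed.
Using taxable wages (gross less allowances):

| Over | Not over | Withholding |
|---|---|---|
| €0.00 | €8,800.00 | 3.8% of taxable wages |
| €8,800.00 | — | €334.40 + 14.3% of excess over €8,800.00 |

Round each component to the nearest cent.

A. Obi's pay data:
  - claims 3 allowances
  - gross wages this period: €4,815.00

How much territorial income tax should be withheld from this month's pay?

Territorial Income Tax: taxable = €4,815.00 − 3×€600.00 = €3,015.00
  3.8% × €3,015.00 = €114.57

€114.57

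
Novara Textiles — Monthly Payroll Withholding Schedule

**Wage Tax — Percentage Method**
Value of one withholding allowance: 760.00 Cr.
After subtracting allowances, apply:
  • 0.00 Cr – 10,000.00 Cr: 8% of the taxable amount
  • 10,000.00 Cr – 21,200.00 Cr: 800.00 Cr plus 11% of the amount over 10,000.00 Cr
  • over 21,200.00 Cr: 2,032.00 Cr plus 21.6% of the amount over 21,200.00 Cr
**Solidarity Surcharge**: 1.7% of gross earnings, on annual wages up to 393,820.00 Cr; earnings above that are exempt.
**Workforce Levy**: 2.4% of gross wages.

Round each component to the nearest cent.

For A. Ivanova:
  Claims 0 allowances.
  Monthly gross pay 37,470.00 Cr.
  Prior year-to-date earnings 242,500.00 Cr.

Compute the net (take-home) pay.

30,387.41 Cr

Wage Tax: taxable = 37,470.00 Cr
  2,032.00 Cr + 21.6% × (37,470.00 Cr − 21,200.00 Cr) = 2,032.00 Cr + 21.6% × 16,270.00 Cr = 5,546.32 Cr
Solidarity Surcharge: 1.7% × 37,470.00 Cr = 636.99 Cr
Workforce Levy: 2.4% × 37,470.00 Cr = 899.28 Cr
Total withheld: 5,546.32 Cr + 636.99 Cr + 899.28 Cr = 7,082.59 Cr
Net pay: 37,470.00 Cr − 7,082.59 Cr = 30,387.41 Cr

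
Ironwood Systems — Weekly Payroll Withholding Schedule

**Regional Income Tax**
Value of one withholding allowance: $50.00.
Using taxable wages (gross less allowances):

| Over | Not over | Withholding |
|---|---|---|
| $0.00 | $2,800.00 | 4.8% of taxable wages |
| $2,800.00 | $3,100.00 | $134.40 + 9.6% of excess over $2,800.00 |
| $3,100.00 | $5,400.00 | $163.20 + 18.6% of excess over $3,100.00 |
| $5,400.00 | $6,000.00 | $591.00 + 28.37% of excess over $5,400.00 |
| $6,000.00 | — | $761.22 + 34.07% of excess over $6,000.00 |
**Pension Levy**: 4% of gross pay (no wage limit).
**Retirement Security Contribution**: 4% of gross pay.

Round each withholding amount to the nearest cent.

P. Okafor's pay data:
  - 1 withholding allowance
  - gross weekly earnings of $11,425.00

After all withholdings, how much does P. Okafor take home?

$7,918.52

Regional Income Tax: taxable = $11,425.00 − 1×$50.00 = $11,375.00
  $761.22 + 34.07% × ($11,375.00 − $6,000.00) = $761.22 + 34.07% × $5,375.00 = $2,592.48
Pension Levy: 4% × $11,425.00 = $457.00
Retirement Security Contribution: 4% × $11,425.00 = $457.00
Total withheld: $2,592.48 + $457.00 + $457.00 = $3,506.48
Net pay: $11,425.00 − $3,506.48 = $7,918.52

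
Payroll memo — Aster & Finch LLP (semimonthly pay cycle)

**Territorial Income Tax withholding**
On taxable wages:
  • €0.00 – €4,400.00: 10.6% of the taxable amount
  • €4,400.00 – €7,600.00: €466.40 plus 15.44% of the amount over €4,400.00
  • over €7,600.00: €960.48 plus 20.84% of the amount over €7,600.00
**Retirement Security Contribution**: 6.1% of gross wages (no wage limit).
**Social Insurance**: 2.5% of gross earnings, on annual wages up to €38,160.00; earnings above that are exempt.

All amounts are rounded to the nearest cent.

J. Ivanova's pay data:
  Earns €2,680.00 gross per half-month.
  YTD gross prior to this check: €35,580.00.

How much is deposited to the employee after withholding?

Territorial Income Tax: taxable = €2,680.00
  10.6% × €2,680.00 = €284.08
Retirement Security Contribution: 6.1% × €2,680.00 = €163.48
Social Insurance: cap €38,160.00 − YTD €35,580.00 = €2,580.00 subject; 2.5% × €2,580.00 = €64.50
Total withheld: €284.08 + €163.48 + €64.50 = €512.06
Net pay: €2,680.00 − €512.06 = €2,167.94

€2,167.94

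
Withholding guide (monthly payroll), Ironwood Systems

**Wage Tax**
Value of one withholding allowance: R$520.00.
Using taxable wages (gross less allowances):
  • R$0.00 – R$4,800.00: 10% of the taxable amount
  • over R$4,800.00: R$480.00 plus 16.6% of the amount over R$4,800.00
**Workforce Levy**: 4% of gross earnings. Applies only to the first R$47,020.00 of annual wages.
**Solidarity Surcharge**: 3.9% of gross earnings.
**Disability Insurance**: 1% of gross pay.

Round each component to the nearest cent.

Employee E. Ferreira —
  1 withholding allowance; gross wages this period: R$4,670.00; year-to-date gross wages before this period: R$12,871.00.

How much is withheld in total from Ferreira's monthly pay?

Wage Tax: taxable = R$4,670.00 − 1×R$520.00 = R$4,150.00
  10% × R$4,150.00 = R$415.00
Workforce Levy: 4% × R$4,670.00 = R$186.80
Solidarity Surcharge: 3.9% × R$4,670.00 = R$182.13
Disability Insurance: 1% × R$4,670.00 = R$46.70
Total: R$415.00 + R$186.80 + R$182.13 + R$46.70 = R$830.63

R$830.63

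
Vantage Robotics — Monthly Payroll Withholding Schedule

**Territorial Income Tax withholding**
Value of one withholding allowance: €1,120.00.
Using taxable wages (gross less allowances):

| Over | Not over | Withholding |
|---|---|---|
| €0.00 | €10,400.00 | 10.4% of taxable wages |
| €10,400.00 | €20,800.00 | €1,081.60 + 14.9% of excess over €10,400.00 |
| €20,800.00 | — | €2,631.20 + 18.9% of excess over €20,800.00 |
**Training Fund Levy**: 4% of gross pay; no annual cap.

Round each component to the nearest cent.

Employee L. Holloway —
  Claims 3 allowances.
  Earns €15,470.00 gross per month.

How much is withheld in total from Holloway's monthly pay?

Territorial Income Tax: taxable = €15,470.00 − 3×€1,120.00 = €12,110.00
  €1,081.60 + 14.9% × (€12,110.00 − €10,400.00) = €1,081.60 + 14.9% × €1,710.00 = €1,336.39
Training Fund Levy: 4% × €15,470.00 = €618.80
Total: €1,336.39 + €618.80 = €1,955.19

€1,955.19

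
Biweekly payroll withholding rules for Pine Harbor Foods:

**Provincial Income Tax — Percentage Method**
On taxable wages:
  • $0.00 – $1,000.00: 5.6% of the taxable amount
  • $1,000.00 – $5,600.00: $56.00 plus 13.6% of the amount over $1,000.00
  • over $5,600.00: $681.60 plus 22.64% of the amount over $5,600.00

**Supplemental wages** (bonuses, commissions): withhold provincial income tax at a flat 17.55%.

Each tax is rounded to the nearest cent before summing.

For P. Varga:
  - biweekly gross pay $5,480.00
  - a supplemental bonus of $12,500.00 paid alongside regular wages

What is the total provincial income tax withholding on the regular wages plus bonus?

$2,859.03

Provincial Income Tax: taxable = $5,480.00
  $56.00 + 13.6% × ($5,480.00 − $1,000.00) = $56.00 + 13.6% × $4,480.00 = $665.28
Supplemental (17.55% flat on bonus): 17.55% × $12,500.00 = $2,193.75
Total provincial income tax: $665.28 + $2,193.75 = $2,859.03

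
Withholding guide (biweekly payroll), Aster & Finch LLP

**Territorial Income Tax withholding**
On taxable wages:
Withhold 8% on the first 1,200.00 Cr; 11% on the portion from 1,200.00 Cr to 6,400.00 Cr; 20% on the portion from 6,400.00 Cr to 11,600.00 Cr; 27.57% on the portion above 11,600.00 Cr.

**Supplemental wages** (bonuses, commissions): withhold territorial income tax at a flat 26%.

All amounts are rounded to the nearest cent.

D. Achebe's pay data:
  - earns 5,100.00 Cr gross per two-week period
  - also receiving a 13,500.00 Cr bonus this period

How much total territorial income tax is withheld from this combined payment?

Territorial Income Tax: taxable = 5,100.00 Cr
  96.00 Cr + 11% × (5,100.00 Cr − 1,200.00 Cr) = 96.00 Cr + 11% × 3,900.00 Cr = 525.00 Cr
Supplemental (26% flat on bonus): 26% × 13,500.00 Cr = 3,510.00 Cr
Total territorial income tax: 525.00 Cr + 3,510.00 Cr = 4,035.00 Cr

4,035.00 Cr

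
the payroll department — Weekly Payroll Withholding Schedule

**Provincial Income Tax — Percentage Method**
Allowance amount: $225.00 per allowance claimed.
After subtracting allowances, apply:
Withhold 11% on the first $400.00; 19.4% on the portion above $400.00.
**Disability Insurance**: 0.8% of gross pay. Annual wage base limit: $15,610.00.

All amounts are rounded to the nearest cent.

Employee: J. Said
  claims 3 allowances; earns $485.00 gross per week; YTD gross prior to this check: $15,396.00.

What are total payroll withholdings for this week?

$1.71

Provincial Income Tax: taxable = $485.00 − 3×$225.00 = $-190.00
  Taxable ≤ 0 → $0.00
Disability Insurance: cap $15,610.00 − YTD $15,396.00 = $214.00 subject; 0.8% × $214.00 = $1.71
Total: $0.00 + $1.71 = $1.71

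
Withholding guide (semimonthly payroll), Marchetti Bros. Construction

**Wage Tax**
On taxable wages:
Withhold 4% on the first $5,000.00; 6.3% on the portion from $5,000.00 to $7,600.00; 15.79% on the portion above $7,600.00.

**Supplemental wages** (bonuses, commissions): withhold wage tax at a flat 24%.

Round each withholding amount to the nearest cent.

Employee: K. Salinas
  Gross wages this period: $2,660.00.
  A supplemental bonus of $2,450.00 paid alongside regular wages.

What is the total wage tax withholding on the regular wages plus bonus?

$694.40

Wage Tax: taxable = $2,660.00
  4% × $2,660.00 = $106.40
Supplemental (24% flat on bonus): 24% × $2,450.00 = $588.00
Total wage tax: $106.40 + $588.00 = $694.40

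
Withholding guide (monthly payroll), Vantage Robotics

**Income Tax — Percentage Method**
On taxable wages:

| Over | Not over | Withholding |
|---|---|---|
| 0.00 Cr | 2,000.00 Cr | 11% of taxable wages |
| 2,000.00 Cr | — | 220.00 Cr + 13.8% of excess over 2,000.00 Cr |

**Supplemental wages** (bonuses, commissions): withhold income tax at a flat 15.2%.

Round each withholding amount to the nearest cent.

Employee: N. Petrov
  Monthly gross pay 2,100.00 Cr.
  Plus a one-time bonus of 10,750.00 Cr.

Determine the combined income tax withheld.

1,867.80 Cr

Income Tax: taxable = 2,100.00 Cr
  220.00 Cr + 13.8% × (2,100.00 Cr − 2,000.00 Cr) = 220.00 Cr + 13.8% × 100.00 Cr = 233.80 Cr
Supplemental (15.2% flat on bonus): 15.2% × 10,750.00 Cr = 1,634.00 Cr
Total income tax: 233.80 Cr + 1,634.00 Cr = 1,867.80 Cr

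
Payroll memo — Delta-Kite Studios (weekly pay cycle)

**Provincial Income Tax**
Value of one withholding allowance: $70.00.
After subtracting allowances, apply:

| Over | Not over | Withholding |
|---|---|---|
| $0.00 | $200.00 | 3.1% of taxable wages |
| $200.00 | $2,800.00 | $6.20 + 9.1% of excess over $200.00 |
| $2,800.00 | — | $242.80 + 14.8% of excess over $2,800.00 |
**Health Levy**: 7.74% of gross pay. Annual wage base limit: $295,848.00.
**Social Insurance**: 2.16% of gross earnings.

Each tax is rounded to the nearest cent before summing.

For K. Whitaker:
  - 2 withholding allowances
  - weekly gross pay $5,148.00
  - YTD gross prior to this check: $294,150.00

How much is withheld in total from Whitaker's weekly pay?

$812.21

Provincial Income Tax: taxable = $5,148.00 − 2×$70.00 = $5,008.00
  $242.80 + 14.8% × ($5,008.00 − $2,800.00) = $242.80 + 14.8% × $2,208.00 = $569.58
Health Levy: cap $295,848.00 − YTD $294,150.00 = $1,698.00 subject; 7.74% × $1,698.00 = $131.43
Social Insurance: 2.16% × $5,148.00 = $111.20
Total: $569.58 + $131.43 + $111.20 = $812.21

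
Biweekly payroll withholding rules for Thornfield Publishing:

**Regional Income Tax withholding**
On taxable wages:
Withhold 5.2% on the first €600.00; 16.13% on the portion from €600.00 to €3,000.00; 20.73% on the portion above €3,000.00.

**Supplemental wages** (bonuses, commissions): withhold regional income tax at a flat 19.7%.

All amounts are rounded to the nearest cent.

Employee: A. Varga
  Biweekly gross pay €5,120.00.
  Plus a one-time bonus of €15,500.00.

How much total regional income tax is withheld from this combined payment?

Regional Income Tax: taxable = €5,120.00
  €418.32 + 20.73% × (€5,120.00 − €3,000.00) = €418.32 + 20.73% × €2,120.00 = €857.80
Supplemental (19.7% flat on bonus): 19.7% × €15,500.00 = €3,053.50
Total regional income tax: €857.80 + €3,053.50 = €3,911.30

€3,911.30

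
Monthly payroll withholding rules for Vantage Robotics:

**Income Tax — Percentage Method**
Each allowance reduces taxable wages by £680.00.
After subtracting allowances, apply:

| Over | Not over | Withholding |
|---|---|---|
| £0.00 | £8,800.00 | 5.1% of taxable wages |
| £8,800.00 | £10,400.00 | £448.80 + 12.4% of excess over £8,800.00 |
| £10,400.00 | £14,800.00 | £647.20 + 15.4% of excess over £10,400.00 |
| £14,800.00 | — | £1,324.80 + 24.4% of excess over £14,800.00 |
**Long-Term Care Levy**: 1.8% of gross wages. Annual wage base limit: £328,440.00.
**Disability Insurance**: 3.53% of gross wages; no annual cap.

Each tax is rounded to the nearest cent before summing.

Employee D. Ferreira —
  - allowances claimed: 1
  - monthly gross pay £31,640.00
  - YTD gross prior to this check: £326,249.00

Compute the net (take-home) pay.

Income Tax: taxable = £31,640.00 − 1×£680.00 = £30,960.00
  £1,324.80 + 24.4% × (£30,960.00 − £14,800.00) = £1,324.80 + 24.4% × £16,160.00 = £5,267.84
Long-Term Care Levy: cap £328,440.00 − YTD £326,249.00 = £2,191.00 subject; 1.8% × £2,191.00 = £39.44
Disability Insurance: 3.53% × £31,640.00 = £1,116.89
Total withheld: £5,267.84 + £39.44 + £1,116.89 = £6,424.17
Net pay: £31,640.00 − £6,424.17 = £25,215.83

£25,215.83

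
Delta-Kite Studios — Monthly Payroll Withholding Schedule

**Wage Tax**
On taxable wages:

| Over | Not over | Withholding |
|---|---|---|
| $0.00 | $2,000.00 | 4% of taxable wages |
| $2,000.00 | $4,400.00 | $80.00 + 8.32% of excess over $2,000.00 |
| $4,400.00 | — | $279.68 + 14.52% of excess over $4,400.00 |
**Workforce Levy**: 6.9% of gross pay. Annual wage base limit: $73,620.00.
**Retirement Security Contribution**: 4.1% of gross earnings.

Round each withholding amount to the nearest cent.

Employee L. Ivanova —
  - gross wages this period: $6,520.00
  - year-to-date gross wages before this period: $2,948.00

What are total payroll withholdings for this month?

Wage Tax: taxable = $6,520.00
  $279.68 + 14.52% × ($6,520.00 − $4,400.00) = $279.68 + 14.52% × $2,120.00 = $587.50
Workforce Levy: 6.9% × $6,520.00 = $449.88
Retirement Security Contribution: 4.1% × $6,520.00 = $267.32
Total: $587.50 + $449.88 + $267.32 = $1,304.70

$1,304.70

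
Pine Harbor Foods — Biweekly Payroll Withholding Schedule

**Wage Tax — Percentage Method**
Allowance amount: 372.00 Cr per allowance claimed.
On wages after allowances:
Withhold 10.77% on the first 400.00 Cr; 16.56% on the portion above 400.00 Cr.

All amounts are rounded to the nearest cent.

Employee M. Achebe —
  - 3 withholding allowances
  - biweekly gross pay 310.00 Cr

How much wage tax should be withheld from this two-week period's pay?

0.00 Cr

Wage Tax: taxable = 310.00 Cr − 3×372.00 Cr = -806.00 Cr
  Taxable ≤ 0 → 0.00 Cr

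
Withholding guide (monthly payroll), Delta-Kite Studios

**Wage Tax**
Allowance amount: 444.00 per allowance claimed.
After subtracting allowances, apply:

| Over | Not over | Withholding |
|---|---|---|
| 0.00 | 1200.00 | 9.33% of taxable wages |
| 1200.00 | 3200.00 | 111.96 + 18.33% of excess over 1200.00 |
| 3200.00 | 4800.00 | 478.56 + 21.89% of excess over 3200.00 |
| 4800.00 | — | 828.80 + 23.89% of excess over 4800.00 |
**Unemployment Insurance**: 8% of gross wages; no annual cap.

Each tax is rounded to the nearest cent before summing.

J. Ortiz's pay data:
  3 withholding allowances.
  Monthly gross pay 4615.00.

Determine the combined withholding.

Wage Tax: taxable = 4615.00 − 3×444.00 = 3283.00
  478.56 + 21.89% × (3283.00 − 3200.00) = 478.56 + 21.89% × 83.00 = 496.73
Unemployment Insurance: 8% × 4615.00 = 369.20
Total: 496.73 + 369.20 = 865.93

865.93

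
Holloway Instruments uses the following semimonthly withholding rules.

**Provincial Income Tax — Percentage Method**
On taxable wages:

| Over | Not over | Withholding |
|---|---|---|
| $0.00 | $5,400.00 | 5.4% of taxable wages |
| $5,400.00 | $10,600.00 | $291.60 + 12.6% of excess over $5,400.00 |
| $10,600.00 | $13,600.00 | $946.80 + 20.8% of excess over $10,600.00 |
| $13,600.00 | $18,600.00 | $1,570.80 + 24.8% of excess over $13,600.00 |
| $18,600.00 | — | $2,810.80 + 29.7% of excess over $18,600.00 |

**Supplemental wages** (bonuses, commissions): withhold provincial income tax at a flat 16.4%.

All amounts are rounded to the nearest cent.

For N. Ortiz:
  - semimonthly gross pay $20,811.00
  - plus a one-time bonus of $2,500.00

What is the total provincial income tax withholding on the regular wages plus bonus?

$3,877.47

Provincial Income Tax: taxable = $20,811.00
  $2,810.80 + 29.7% × ($20,811.00 − $18,600.00) = $2,810.80 + 29.7% × $2,211.00 = $3,467.47
Supplemental (16.4% flat on bonus): 16.4% × $2,500.00 = $410.00
Total provincial income tax: $3,467.47 + $410.00 = $3,877.47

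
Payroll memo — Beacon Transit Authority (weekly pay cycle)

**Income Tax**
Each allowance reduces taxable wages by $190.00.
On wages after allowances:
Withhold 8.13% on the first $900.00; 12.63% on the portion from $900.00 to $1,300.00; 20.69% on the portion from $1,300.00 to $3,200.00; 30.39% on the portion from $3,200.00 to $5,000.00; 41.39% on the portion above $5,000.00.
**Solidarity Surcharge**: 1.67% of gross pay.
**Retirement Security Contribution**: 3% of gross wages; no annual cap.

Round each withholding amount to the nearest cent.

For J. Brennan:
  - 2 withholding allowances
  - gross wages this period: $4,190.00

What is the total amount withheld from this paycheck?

$897.85

Income Tax: taxable = $4,190.00 − 2×$190.00 = $3,810.00
  $516.80 + 30.39% × ($3,810.00 − $3,200.00) = $516.80 + 30.39% × $610.00 = $702.18
Solidarity Surcharge: 1.67% × $4,190.00 = $69.97
Retirement Security Contribution: 3% × $4,190.00 = $125.70
Total: $702.18 + $69.97 + $125.70 = $897.85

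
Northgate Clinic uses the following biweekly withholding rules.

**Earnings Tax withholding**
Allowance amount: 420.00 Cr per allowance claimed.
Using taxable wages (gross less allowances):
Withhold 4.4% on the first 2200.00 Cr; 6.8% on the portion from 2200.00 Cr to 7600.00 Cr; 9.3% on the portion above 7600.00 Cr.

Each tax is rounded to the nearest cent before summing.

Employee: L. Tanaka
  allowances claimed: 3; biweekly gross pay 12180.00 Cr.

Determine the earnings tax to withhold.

772.76 Cr

Earnings Tax: taxable = 12180.00 Cr − 3×420.00 Cr = 10920.00 Cr
  464.00 Cr + 9.3% × (10920.00 Cr − 7600.00 Cr) = 464.00 Cr + 9.3% × 3320.00 Cr = 772.76 Cr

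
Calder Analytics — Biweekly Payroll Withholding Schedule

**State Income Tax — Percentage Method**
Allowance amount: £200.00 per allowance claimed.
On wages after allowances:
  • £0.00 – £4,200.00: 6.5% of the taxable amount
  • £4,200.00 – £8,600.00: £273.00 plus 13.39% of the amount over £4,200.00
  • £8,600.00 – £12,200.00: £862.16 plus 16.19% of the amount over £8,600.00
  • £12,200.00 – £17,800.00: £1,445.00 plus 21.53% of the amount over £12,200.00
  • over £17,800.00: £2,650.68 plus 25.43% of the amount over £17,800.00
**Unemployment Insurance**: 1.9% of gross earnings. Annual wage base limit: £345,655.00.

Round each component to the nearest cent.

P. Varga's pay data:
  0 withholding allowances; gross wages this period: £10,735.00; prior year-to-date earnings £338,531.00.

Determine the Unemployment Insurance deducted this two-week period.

Unemployment Insurance: cap £345,655.00 − YTD £338,531.00 = £7,124.00 subject; 1.9% × £7,124.00 = £135.36

£135.36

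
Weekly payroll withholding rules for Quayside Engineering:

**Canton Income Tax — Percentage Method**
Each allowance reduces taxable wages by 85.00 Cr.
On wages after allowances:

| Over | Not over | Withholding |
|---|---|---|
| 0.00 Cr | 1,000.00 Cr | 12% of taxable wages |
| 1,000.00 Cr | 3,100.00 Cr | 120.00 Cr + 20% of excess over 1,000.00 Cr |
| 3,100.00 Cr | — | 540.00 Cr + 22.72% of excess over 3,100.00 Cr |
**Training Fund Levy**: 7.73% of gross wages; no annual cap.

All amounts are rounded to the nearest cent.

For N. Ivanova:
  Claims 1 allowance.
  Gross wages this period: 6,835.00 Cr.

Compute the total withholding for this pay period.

1,897.63 Cr

Canton Income Tax: taxable = 6,835.00 Cr − 1×85.00 Cr = 6,750.00 Cr
  540.00 Cr + 22.72% × (6,750.00 Cr − 3,100.00 Cr) = 540.00 Cr + 22.72% × 3,650.00 Cr = 1,369.28 Cr
Training Fund Levy: 7.73% × 6,835.00 Cr = 528.35 Cr
Total: 1,369.28 Cr + 528.35 Cr = 1,897.63 Cr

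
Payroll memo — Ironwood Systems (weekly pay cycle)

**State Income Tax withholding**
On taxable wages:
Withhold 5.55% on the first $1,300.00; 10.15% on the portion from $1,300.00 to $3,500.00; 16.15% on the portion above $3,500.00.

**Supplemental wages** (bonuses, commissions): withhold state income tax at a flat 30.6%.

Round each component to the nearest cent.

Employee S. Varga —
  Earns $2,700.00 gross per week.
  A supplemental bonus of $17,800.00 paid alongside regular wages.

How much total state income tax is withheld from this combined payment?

State Income Tax: taxable = $2,700.00
  $72.15 + 10.15% × ($2,700.00 − $1,300.00) = $72.15 + 10.15% × $1,400.00 = $214.25
Supplemental (30.6% flat on bonus): 30.6% × $17,800.00 = $5,446.80
Total state income tax: $214.25 + $5,446.80 = $5,661.05

$5,661.05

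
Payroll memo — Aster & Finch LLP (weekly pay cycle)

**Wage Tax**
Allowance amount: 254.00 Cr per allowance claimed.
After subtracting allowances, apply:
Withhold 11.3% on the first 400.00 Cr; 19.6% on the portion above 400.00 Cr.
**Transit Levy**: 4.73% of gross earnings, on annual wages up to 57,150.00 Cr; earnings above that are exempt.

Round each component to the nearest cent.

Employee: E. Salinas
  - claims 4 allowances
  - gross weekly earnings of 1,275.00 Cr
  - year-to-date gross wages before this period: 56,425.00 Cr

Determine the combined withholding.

Wage Tax: taxable = 1,275.00 Cr − 4×254.00 Cr = 259.00 Cr
  11.3% × 259.00 Cr = 29.27 Cr
Transit Levy: cap 57,150.00 Cr − YTD 56,425.00 Cr = 725.00 Cr subject; 4.73% × 725.00 Cr = 34.29 Cr
Total: 29.27 Cr + 34.29 Cr = 63.56 Cr

63.56 Cr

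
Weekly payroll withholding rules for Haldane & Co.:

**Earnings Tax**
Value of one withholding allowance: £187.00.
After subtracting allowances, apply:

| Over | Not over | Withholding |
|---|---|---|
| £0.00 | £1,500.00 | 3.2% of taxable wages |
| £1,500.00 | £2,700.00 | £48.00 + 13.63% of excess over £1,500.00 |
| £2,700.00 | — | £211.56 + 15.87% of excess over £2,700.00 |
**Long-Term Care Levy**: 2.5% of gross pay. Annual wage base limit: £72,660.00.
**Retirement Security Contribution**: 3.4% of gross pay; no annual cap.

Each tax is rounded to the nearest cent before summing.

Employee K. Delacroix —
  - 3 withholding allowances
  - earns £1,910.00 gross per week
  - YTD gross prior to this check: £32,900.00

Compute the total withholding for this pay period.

Earnings Tax: taxable = £1,910.00 − 3×£187.00 = £1,349.00
  3.2% × £1,349.00 = £43.17
Long-Term Care Levy: 2.5% × £1,910.00 = £47.75
Retirement Security Contribution: 3.4% × £1,910.00 = £64.94
Total: £43.17 + £47.75 + £64.94 = £155.86

£155.86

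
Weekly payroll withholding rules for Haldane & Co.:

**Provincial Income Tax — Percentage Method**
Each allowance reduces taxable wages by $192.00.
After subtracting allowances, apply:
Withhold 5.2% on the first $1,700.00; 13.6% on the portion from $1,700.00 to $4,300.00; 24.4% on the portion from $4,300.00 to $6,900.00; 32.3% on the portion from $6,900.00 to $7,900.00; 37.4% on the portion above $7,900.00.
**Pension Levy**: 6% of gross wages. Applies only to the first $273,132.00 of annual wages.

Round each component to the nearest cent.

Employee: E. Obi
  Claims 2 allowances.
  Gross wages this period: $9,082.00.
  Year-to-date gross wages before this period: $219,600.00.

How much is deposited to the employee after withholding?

$6,839.23

Provincial Income Tax: taxable = $9,082.00 − 2×$192.00 = $8,698.00
  $1,399.40 + 37.4% × ($8,698.00 − $7,900.00) = $1,399.40 + 37.4% × $798.00 = $1,697.85
Pension Levy: 6% × $9,082.00 = $544.92
Total withheld: $1,697.85 + $544.92 = $2,242.77
Net pay: $9,082.00 − $2,242.77 = $6,839.23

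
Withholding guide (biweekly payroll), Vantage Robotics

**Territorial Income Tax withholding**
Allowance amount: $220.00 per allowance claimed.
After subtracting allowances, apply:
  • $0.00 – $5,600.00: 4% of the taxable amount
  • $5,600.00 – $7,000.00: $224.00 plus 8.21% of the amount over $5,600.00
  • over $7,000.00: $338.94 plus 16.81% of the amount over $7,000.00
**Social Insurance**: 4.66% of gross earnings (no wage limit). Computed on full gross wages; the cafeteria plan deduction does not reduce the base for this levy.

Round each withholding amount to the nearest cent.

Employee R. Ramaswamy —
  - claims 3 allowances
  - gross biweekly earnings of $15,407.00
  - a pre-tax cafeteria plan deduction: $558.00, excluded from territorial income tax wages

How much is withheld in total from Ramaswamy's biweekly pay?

$2,265.38

Territorial Income Tax: taxable = $15,407.00 − $558.00 − 3×$220.00 = $14,189.00
  $338.94 + 16.81% × ($14,189.00 − $7,000.00) = $338.94 + 16.81% × $7,189.00 = $1,547.41
Social Insurance: 4.66% × $15,407.00 = $717.97
Total: $1,547.41 + $717.97 = $2,265.38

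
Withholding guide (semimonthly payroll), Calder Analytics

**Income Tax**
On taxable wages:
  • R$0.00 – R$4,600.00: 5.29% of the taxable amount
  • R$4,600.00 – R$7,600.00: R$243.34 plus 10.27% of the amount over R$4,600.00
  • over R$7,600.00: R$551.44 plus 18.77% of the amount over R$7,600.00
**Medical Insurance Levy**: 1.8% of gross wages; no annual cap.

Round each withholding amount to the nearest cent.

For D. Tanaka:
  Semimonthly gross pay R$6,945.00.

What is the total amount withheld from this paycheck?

R$609.18

Income Tax: taxable = R$6,945.00
  R$243.34 + 10.27% × (R$6,945.00 − R$4,600.00) = R$243.34 + 10.27% × R$2,345.00 = R$484.17
Medical Insurance Levy: 1.8% × R$6,945.00 = R$125.01
Total: R$484.17 + R$125.01 = R$609.18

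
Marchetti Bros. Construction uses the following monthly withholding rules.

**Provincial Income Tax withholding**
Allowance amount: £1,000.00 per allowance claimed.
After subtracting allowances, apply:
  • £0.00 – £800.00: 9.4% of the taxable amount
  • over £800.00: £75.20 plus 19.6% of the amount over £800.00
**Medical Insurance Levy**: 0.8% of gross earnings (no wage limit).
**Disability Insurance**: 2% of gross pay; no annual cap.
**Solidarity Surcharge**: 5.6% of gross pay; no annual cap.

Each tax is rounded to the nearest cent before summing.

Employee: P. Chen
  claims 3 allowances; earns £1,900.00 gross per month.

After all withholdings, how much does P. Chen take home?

£1,740.40

Provincial Income Tax: taxable = £1,900.00 − 3×£1,000.00 = £-1,100.00
  Taxable ≤ 0 → £0.00
Medical Insurance Levy: 0.8% × £1,900.00 = £15.20
Disability Insurance: 2% × £1,900.00 = £38.00
Solidarity Surcharge: 5.6% × £1,900.00 = £106.40
Total withheld: £0.00 + £15.20 + £38.00 + £106.40 = £159.60
Net pay: £1,900.00 − £159.60 = £1,740.40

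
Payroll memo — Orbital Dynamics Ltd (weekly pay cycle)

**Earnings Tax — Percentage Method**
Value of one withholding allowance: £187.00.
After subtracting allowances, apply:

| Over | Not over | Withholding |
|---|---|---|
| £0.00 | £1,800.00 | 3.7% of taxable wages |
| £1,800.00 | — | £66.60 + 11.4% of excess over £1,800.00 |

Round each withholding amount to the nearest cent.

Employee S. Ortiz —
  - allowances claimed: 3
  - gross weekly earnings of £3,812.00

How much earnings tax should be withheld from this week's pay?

Earnings Tax: taxable = £3,812.00 − 3×£187.00 = £3,251.00
  £66.60 + 11.4% × (£3,251.00 − £1,800.00) = £66.60 + 11.4% × £1,451.00 = £232.01

£232.01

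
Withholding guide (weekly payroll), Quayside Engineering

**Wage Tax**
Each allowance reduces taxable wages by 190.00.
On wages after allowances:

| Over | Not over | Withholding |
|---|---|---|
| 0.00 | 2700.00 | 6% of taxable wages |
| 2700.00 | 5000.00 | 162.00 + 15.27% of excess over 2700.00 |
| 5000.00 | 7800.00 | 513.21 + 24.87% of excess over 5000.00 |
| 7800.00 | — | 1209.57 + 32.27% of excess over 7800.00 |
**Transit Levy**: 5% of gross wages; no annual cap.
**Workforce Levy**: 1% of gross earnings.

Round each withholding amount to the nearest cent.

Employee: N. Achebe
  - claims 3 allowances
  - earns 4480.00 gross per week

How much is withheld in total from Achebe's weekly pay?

Wage Tax: taxable = 4480.00 − 3×190.00 = 3910.00
  162.00 + 15.27% × (3910.00 − 2700.00) = 162.00 + 15.27% × 1210.00 = 346.77
Transit Levy: 5% × 4480.00 = 224.00
Workforce Levy: 1% × 4480.00 = 44.80
Total: 346.77 + 224.00 + 44.80 = 615.57

615.57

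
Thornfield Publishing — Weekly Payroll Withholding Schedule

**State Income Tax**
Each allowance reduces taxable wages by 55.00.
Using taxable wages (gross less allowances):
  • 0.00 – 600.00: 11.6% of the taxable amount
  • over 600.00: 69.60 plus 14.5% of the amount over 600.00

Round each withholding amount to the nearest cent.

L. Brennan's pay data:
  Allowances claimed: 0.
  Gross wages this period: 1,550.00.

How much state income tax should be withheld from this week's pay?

State Income Tax: taxable = 1,550.00
  69.60 + 14.5% × (1,550.00 − 600.00) = 69.60 + 14.5% × 950.00 = 207.35

207.35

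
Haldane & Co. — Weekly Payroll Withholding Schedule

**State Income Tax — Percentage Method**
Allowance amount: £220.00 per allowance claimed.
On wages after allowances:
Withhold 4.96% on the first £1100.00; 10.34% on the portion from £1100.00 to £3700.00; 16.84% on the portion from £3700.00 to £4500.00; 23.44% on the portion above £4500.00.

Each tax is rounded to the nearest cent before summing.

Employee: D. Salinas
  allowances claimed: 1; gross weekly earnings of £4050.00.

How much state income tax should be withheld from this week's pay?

£345.29

State Income Tax: taxable = £4050.00 − 1×£220.00 = £3830.00
  £323.40 + 16.84% × (£3830.00 − £3700.00) = £323.40 + 16.84% × £130.00 = £345.29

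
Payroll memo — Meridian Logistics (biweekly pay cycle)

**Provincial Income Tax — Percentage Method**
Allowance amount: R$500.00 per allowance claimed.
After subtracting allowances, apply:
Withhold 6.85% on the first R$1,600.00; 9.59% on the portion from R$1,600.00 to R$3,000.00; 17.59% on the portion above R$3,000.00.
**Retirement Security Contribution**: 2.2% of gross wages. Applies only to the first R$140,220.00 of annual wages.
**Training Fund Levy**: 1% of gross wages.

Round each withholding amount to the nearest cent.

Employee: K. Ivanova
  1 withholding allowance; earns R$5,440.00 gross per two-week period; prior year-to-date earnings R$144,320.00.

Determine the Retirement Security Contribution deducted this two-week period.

Retirement Security Contribution: YTD R$144,320.00 ≥ cap R$140,220.00 → R$0.00

R$0.00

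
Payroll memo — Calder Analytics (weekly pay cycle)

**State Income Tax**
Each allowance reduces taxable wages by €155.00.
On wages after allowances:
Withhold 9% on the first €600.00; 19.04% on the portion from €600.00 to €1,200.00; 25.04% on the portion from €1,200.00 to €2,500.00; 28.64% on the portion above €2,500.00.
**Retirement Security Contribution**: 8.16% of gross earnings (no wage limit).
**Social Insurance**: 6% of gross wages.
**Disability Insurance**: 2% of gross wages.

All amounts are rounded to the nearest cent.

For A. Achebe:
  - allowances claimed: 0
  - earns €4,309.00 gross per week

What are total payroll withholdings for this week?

State Income Tax: taxable = €4,309.00
  €493.76 + 28.64% × (€4,309.00 − €2,500.00) = €493.76 + 28.64% × €1,809.00 = €1,011.86
Retirement Security Contribution: 8.16% × €4,309.00 = €351.61
Social Insurance: 6% × €4,309.00 = €258.54
Disability Insurance: 2% × €4,309.00 = €86.18
Total: €1,011.86 + €351.61 + €258.54 + €86.18 = €1,708.19

€1,708.19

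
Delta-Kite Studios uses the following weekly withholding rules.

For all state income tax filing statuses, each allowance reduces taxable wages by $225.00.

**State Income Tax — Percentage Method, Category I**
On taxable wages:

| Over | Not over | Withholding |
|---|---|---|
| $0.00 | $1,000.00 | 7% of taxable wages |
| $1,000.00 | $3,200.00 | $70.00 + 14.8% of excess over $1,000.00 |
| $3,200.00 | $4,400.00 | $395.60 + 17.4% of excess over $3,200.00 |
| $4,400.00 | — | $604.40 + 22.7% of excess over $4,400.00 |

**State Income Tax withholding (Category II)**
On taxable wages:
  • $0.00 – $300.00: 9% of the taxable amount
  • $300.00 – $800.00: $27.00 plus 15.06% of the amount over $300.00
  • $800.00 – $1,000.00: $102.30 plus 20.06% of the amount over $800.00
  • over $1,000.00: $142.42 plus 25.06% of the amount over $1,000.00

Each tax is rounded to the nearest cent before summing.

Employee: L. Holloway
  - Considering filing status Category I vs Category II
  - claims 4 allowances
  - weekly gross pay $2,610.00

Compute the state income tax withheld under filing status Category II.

$320.35

State Income Tax (Category II): taxable = $2,610.00 − 4×$225.00 = $1,710.00
  $142.42 + 25.06% × ($1,710.00 − $1,000.00) = $142.42 + 25.06% × $710.00 = $320.35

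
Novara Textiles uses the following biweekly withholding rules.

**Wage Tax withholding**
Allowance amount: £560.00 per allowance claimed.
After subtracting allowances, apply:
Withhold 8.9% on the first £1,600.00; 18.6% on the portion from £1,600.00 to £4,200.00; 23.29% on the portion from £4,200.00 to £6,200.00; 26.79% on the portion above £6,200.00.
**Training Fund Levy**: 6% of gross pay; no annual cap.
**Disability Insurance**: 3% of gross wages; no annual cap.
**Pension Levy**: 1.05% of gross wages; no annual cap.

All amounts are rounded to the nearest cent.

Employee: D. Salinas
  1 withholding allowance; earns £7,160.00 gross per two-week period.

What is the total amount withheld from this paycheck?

£1,918.54

Wage Tax: taxable = £7,160.00 − 1×£560.00 = £6,600.00
  £1,091.80 + 26.79% × (£6,600.00 − £6,200.00) = £1,091.80 + 26.79% × £400.00 = £1,198.96
Training Fund Levy: 6% × £7,160.00 = £429.60
Disability Insurance: 3% × £7,160.00 = £214.80
Pension Levy: 1.05% × £7,160.00 = £75.18
Total: £1,198.96 + £429.60 + £214.80 + £75.18 = £1,918.54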